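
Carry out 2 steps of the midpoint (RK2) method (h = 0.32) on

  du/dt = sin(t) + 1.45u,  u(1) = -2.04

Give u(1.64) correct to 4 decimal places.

-4.0891

Midpoint: k1 = f(t_n, u_n); k2 = f(t_n + h/2, u_n + (h/2)·k1); u_{n+1} = u_n + h·k2.
t=1.000000, u=-2.040000:
  k1 = f(1.000000, -2.040000) = -2.116529
  k2 = f(1.160000, -2.378645) = -2.532232
  u ← -2.040000 + 0.32·(-2.532232) = -2.850314
t=1.320000, u=-2.850314:
  k1 = f(1.320000, -2.850314) = -3.164240
  k2 = f(1.480000, -3.356593) = -3.871178
  u ← -2.850314 + 0.32·(-3.871178) = -4.089091
u(1.64) ≈ -4.0891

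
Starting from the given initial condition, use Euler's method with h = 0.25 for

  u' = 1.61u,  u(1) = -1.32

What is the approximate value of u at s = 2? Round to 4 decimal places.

Euler: u_{n+1} = u_n + h·f(s_n, u_n).
s=1.000000, u=-1.320000: f=-2.125200 → u ← -1.320000 + 0.25·(-2.125200) = -1.851300
s=1.250000, u=-1.851300: f=-2.980593 → u ← -1.851300 + 0.25·(-2.980593) = -2.596448
s=1.500000, u=-2.596448: f=-4.180282 → u ← -2.596448 + 0.25·(-4.180282) = -3.641519
s=1.750000, u=-3.641519: f=-5.862845 → u ← -3.641519 + 0.25·(-5.862845) = -5.107230
u(2) ≈ -5.1072

-5.1072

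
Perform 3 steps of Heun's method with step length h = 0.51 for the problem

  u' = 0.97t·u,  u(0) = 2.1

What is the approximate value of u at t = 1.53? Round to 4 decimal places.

Heun: k1 = f(t_n, u_n); k2 = f(t_n + h, u_n + h·k1); u_{n+1} = u_n + (h/2)·(k1 + k2).
t=0.000000, u=2.100000:
  k1 = f(0.000000, 2.100000) = 0.000000
  k2 = f(0.510000, 2.100000) = 1.038870
  u ← 2.100000 + (0.51/2)·(0.000000 + 1.038870) = 2.364912
t=0.510000, u=2.364912:
  k1 = f(0.510000, 2.364912) = 1.169922
  k2 = f(1.020000, 2.961572) = 2.930179
  u ← 2.364912 + (0.51/2)·(1.169922 + 2.930179) = 3.410438
t=1.020000, u=3.410438:
  k1 = f(1.020000, 3.410438) = 3.374287
  k2 = f(1.530000, 5.131324) = 7.615398
  u ← 3.410438 + (0.51/2)·(3.374287 + 7.615398) = 6.212807
u(1.53) ≈ 6.2128

6.2128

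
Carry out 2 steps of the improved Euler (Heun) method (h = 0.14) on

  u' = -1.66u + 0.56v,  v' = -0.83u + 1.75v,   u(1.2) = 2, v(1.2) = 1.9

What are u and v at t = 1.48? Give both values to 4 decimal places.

1.5388, 2.5673

Heun on (u,v): k1 = f(t_n, state_n); k2 = f(t_n + h, state_n + h·k1); state_{n+1} = state_n + (h/2)·(k1 + k2).
1.200000: (2.000000, 1.900000)
  k1 = (-2.256000, 1.665000)
  predictor → (1.684160, 2.133100)
  k2 = (-1.601170, 2.335072)
  → (1.729998, 2.180005)
1.340000: (1.729998, 2.180005)
  k1 = (-1.650994, 2.379110)
  predictor → (1.498859, 2.513081)
  k2 = (-1.080781, 3.153838)
  → (1.538774, 2.567311)
(u(1.48), v(1.48)) ≈ (1.5388, 2.5673)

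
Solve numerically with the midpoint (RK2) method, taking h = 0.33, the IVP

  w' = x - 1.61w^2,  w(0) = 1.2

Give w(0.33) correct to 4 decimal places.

Midpoint: k1 = f(x_n, w_n); k2 = f(x_n + h/2, w_n + (h/2)·k1); w_{n+1} = w_n + h·k2.
x=0.000000, w=1.200000:
  k1 = f(0.000000, 1.200000) = -2.318400
  k2 = f(0.165000, 0.817464) = -0.910878
  w ← 1.200000 + 0.33·(-0.910878) = 0.899410
w(0.33) ≈ 0.8994

0.8994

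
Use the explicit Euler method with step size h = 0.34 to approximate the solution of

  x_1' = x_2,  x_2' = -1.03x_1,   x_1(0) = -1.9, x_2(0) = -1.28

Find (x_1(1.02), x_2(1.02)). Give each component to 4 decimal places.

-2.4751, 1.0941

Euler on (x_1,x_2): x_1_{n+1} = x_1_n + h·x_1', x_2_{n+1} = x_2_n + h·x_2'.
0.000000: (-1.900000, -1.280000); f=(-1.280000, 1.957000) → (-2.335200, -0.614620)
0.340000: (-2.335200, -0.614620); f=(-0.614620, 2.405256) → (-2.544171, 0.203167)
0.680000: (-2.544171, 0.203167); f=(0.203167, 2.620496) → (-2.475094, 1.094136)
(x_1(1.02), x_2(1.02)) ≈ (-2.4751, 1.0941)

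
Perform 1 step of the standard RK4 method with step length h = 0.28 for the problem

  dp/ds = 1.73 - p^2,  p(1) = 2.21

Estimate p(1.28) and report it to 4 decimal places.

RK4: k1 = f(s_n, p_n); k2 = f(s_n + h/2, p_n + (h/2)·k1); k3 = f(s_n + h/2, p_n + (h/2)·k2); k4 = f(s_n + h, p_n + h·k3); p_{n+1} = p_n + (h/6)·(k1 + 2k2 + 2k3 + k4).
s=1.000000, p=2.210000:
  k1 = f(1.000000, 2.210000) = -3.154100
  k2 = f(1.140000, 1.768426) = -1.397331
  k3 = f(1.140000, 2.014374) = -2.327702
  k4 = f(1.280000, 1.558244) = -0.698123
  p ← 2.210000 + (0.28/6)·(k1 + 2k2 + 2k3 + k4) = 1.682560
p(1.28) ≈ 1.6826

1.6826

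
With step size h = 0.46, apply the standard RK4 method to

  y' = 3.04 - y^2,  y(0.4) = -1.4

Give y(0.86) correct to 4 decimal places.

RK4: k1 = f(x_n, y_n); k2 = f(x_n + h/2, y_n + (h/2)·k1); k3 = f(x_n + h/2, y_n + (h/2)·k2); k4 = f(x_n + h, y_n + h·k3); y_{n+1} = y_n + (h/6)·(k1 + 2k2 + 2k3 + k4).
x=0.400000, y=-1.400000:
  k1 = f(0.400000, -1.400000) = 1.080000
  k2 = f(0.630000, -1.151600) = 1.713817
  k3 = f(0.630000, -1.005822) = 2.028322
  k4 = f(0.860000, -0.466972) = 2.821937
  y ← -1.400000 + (0.46/6)·(k1 + 2k2 + 2k3 + k4) = -0.527057
y(0.86) ≈ -0.5271

-0.5271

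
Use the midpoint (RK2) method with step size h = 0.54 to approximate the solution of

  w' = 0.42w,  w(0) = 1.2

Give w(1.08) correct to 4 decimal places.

1.8826

Midpoint: k1 = f(x_n, w_n); k2 = f(x_n + h/2, w_n + (h/2)·k1); w_{n+1} = w_n + h·k2.
x=0.000000, w=1.200000:
  k1 = f(0.000000, 1.200000) = 0.504000
  k2 = f(0.270000, 1.336080) = 0.561154
  w ← 1.200000 + 0.54·0.561154 = 1.503023
x=0.540000, w=1.503023:
  k1 = f(0.540000, 1.503023) = 0.631270
  k2 = f(0.810000, 1.673466) = 0.702856
  w ← 1.503023 + 0.54·0.702856 = 1.882565
w(1.08) ≈ 1.8826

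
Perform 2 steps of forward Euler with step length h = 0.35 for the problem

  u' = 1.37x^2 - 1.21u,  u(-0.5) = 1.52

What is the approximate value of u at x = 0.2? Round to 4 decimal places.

Euler: u_{n+1} = u_n + h·f(x_n, u_n).
x=-0.500000, u=1.520000: f=-1.496700 → u ← 1.520000 + 0.35·(-1.496700) = 0.996155
x=-0.150000, u=0.996155: f=-1.174523 → u ← 0.996155 + 0.35·(-1.174523) = 0.585072
u(0.2) ≈ 0.5851

0.5851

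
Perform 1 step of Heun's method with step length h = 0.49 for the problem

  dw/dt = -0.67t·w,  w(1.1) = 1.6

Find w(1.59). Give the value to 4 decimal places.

Heun: k1 = f(t_n, w_n); k2 = f(t_n + h, w_n + h·k1); w_{n+1} = w_n + (h/2)·(k1 + k2).
t=1.100000, w=1.600000:
  k1 = f(1.100000, 1.600000) = -1.179200
  k2 = f(1.590000, 1.022192) = -1.088941
  w ← 1.600000 + (0.49/2)·(-1.179200 + (-1.088941)) = 1.044305
w(1.59) ≈ 1.0443

1.0443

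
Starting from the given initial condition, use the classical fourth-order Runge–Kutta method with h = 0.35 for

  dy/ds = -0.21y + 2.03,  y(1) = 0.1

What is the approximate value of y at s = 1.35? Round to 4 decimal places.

0.7779

RK4: k1 = f(s_n, y_n); k2 = f(s_n + h/2, y_n + (h/2)·k1); k3 = f(s_n + h/2, y_n + (h/2)·k2); k4 = f(s_n + h, y_n + h·k3); y_{n+1} = y_n + (h/6)·(k1 + 2k2 + 2k3 + k4).
s=1.000000, y=0.100000:
  k1 = f(1.000000, 0.100000) = 2.009000
  k2 = f(1.175000, 0.451575) = 1.935169
  k3 = f(1.175000, 0.438655) = 1.937883
  k4 = f(1.350000, 0.778259) = 1.866566
  y ← 0.100000 + (0.35/6)·(k1 + 2k2 + 2k3 + k4) = 0.777931
y(1.35) ≈ 0.7779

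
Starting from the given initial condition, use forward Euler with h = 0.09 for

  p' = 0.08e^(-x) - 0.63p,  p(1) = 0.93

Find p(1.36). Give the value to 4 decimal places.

0.7448

Euler: p_{n+1} = p_n + h·f(x_n, p_n).
x=1.000000, p=0.930000: f=-0.556470 → p ← 0.930000 + 0.09·(-0.556470) = 0.879918
x=1.090000, p=0.879918: f=-0.527451 → p ← 0.879918 + 0.09·(-0.527451) = 0.832447
x=1.180000, p=0.832447: f=-0.499859 → p ← 0.832447 + 0.09·(-0.499859) = 0.787460
x=1.270000, p=0.787460: f=-0.473633 → p ← 0.787460 + 0.09·(-0.473633) = 0.744833
p(1.36) ≈ 0.7448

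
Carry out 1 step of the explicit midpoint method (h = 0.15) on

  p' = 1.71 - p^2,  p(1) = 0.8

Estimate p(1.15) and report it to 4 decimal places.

Midpoint: k1 = f(x_n, p_n); k2 = f(x_n + h/2, p_n + (h/2)·k1); p_{n+1} = p_n + h·k2.
x=1.000000, p=0.800000:
  k1 = f(1.000000, 0.800000) = 1.070000
  k2 = f(1.075000, 0.880250) = 0.935160
  p ← 0.800000 + 0.15·0.935160 = 0.940274
p(1.15) ≈ 0.9403

0.9403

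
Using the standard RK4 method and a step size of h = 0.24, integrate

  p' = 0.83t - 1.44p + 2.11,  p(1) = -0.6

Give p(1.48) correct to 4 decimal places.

RK4: k1 = f(t_n, p_n); k2 = f(t_n + h/2, p_n + (h/2)·k1); k3 = f(t_n + h/2, p_n + (h/2)·k2); k4 = f(t_n + h, p_n + h·k3); p_{n+1} = p_n + (h/6)·(k1 + 2k2 + 2k3 + k4).
t=1.000000, p=-0.600000:
  k1 = f(1.000000, -0.600000) = 3.804000
  k2 = f(1.120000, -0.143520) = 3.246269
  k3 = f(1.120000, -0.210448) = 3.342645
  k4 = f(1.240000, 0.202235) = 2.847982
  p ← -0.600000 + (0.24/6)·(k1 + 2k2 + 2k3 + k4) = 0.193192
t=1.240000, p=0.193192:
  k1 = f(1.240000, 0.193192) = 2.861003
  k2 = f(1.360000, 0.536513) = 2.466222
  k3 = f(1.360000, 0.489139) = 2.534440
  k4 = f(1.480000, 0.801458) = 2.184301
  p ← 0.193192 + (0.24/6)·(k1 + 2k2 + 2k3 + k4) = 0.795057
p(1.48) ≈ 0.7951

0.7951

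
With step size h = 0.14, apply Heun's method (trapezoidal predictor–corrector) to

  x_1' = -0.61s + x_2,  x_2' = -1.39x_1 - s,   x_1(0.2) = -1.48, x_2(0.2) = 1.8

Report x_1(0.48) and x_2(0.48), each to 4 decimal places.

-0.9706, 2.1851

Heun on (x_1,x_2): k1 = f(s_n, state_n); k2 = f(s_n + h, state_n + h·k1); state_{n+1} = state_n + (h/2)·(k1 + k2).
0.200000: (-1.480000, 1.800000)
  k1 = (1.678000, 1.857200)
  predictor → (-1.245080, 2.060008)
  k2 = (1.852608, 1.390661)
  → (-1.232857, 2.027350)
0.340000: (-1.232857, 2.027350)
  k1 = (1.819950, 1.373672)
  predictor → (-0.978064, 2.219664)
  k2 = (1.926864, 0.879510)
  → (-0.970580, 2.185073)
(x_1(0.48), x_2(0.48)) ≈ (-0.9706, 2.1851)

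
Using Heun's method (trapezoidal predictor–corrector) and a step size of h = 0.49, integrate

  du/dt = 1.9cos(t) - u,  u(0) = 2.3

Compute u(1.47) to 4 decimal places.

Heun: k1 = f(t_n, u_n); k2 = f(t_n + h, u_n + h·k1); u_{n+1} = u_n + (h/2)·(k1 + k2).
t=0.000000, u=2.300000:
  k1 = f(0.000000, 2.300000) = -0.400000
  k2 = f(0.490000, 2.104000) = -0.427568
  u ← 2.300000 + (0.49/2)·(-0.400000 + (-0.427568)) = 2.097246
t=0.490000, u=2.097246:
  k1 = f(0.490000, 2.097246) = -0.420814
  k2 = f(0.980000, 1.891047) = -0.832704
  u ← 2.097246 + (0.49/2)·(-0.420814 + (-0.832704)) = 1.790134
t=0.980000, u=1.790134:
  k1 = f(0.980000, 1.790134) = -0.731791
  k2 = f(1.470000, 1.431556) = -1.240367
  u ← 1.790134 + (0.49/2)·(-0.731791 + (-1.240367)) = 1.306955
u(1.47) ≈ 1.3070

1.3070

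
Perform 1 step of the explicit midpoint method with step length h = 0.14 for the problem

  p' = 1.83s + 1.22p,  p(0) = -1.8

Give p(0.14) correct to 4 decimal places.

Midpoint: k1 = f(s_n, p_n); k2 = f(s_n + h/2, p_n + (h/2)·k1); p_{n+1} = p_n + h·k2.
s=0.000000, p=-1.800000:
  k1 = f(0.000000, -1.800000) = -2.196000
  k2 = f(0.070000, -1.953720) = -2.255438
  p ← -1.800000 + 0.14·(-2.255438) = -2.115761
p(0.14) ≈ -2.1158

-2.1158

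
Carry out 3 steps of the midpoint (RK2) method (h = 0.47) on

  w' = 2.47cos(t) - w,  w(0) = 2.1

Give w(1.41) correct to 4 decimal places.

1.6000

Midpoint: k1 = f(t_n, w_n); k2 = f(t_n + h/2, w_n + (h/2)·k1); w_{n+1} = w_n + h·k2.
t=0.000000, w=2.100000:
  k1 = f(0.000000, 2.100000) = 0.370000
  k2 = f(0.235000, 2.186950) = 0.215160
  w ← 2.100000 + 0.47·0.215160 = 2.201125
t=0.470000, w=2.201125:
  k1 = f(0.470000, 2.201125) = 0.001048
  k2 = f(0.705000, 2.201372) = -0.320191
  w ← 2.201125 + 0.47·(-0.320191) = 2.050636
t=0.940000, w=2.050636:
  k1 = f(0.940000, 2.050636) = -0.593859
  k2 = f(1.175000, 1.911079) = -0.958787
  w ← 2.050636 + 0.47·(-0.958787) = 1.600006
w(1.41) ≈ 1.6000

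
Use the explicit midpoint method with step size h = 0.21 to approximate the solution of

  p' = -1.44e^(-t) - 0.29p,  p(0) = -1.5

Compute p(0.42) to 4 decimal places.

-1.7888

Midpoint: k1 = f(t_n, p_n); k2 = f(t_n + h/2, p_n + (h/2)·k1); p_{n+1} = p_n + h·k2.
t=0.000000, p=-1.500000:
  k1 = f(0.000000, -1.500000) = -1.005000
  k2 = f(0.105000, -1.605525) = -0.830865
  p ← -1.500000 + 0.21·(-0.830865) = -1.674482
t=0.210000, p=-1.674482:
  k1 = f(0.210000, -1.674482) = -0.681642
  k2 = f(0.315000, -1.746054) = -0.544540
  p ← -1.674482 + 0.21·(-0.544540) = -1.788835
p(0.42) ≈ -1.7888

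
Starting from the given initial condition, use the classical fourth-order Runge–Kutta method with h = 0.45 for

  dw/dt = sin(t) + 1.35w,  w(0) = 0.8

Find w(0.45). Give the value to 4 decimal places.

RK4: k1 = f(t_n, w_n); k2 = f(t_n + h/2, w_n + (h/2)·k1); k3 = f(t_n + h/2, w_n + (h/2)·k2); k4 = f(t_n + h, w_n + h·k3); w_{n+1} = w_n + (h/6)·(k1 + 2k2 + 2k3 + k4).
t=0.000000, w=0.800000:
  k1 = f(0.000000, 0.800000) = 1.080000
  k2 = f(0.225000, 1.043000) = 1.631156
  k3 = f(0.225000, 1.167010) = 1.798570
  k4 = f(0.450000, 1.609357) = 2.607597
  w ← 0.800000 + (0.45/6)·(k1 + 2k2 + 2k3 + k4) = 1.591029
w(0.45) ≈ 1.5910

1.5910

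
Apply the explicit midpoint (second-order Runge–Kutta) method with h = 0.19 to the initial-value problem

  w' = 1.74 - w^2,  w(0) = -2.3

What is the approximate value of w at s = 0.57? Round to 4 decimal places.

-24.0547

Midpoint: k1 = f(s_n, w_n); k2 = f(s_n + h/2, w_n + (h/2)·k1); w_{n+1} = w_n + h·k2.
s=0.000000, w=-2.300000:
  k1 = f(0.000000, -2.300000) = -3.550000
  k2 = f(0.095000, -2.637250) = -5.215088
  w ← -2.300000 + 0.19·(-5.215088) = -3.290867
s=0.190000, w=-3.290867:
  k1 = f(0.190000, -3.290867) = -9.089803
  k2 = f(0.285000, -4.154398) = -15.519022
  w ← -3.290867 + 0.19·(-15.519022) = -6.239481
s=0.380000, w=-6.239481:
  k1 = f(0.380000, -6.239481) = -37.191122
  k2 = f(0.475000, -9.772637) = -93.764442
  w ← -6.239481 + 0.19·(-93.764442) = -24.054725
w(0.57) ≈ -24.0547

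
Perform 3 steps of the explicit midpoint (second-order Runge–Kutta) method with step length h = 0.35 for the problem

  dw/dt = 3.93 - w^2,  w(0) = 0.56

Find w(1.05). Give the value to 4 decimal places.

1.8473

Midpoint: k1 = f(t_n, w_n); k2 = f(t_n + h/2, w_n + (h/2)·k1); w_{n+1} = w_n + h·k2.
t=0.000000, w=0.560000:
  k1 = f(0.000000, 0.560000) = 3.616400
  k2 = f(0.175000, 1.192870) = 2.507061
  w ← 0.560000 + 0.35·2.507061 = 1.437471
t=0.350000, w=1.437471:
  k1 = f(0.350000, 1.437471) = 1.863676
  k2 = f(0.525000, 1.763615) = 0.819663
  w ← 1.437471 + 0.35·0.819663 = 1.724354
t=0.700000, w=1.724354:
  k1 = f(0.700000, 1.724354) = 0.956605
  k2 = f(0.875000, 1.891759) = 0.351246
  w ← 1.724354 + 0.35·0.351246 = 1.847290
w(1.05) ≈ 1.8473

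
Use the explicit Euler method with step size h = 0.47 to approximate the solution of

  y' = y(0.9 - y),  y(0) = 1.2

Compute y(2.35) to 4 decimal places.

Euler: y_{n+1} = y_n + h·f(t_n, y_n).
t=0.000000, y=1.200000: f=-0.360000 → y ← 1.200000 + 0.47·(-0.360000) = 1.030800
t=0.470000, y=1.030800: f=-0.134829 → y ← 1.030800 + 0.47·(-0.134829) = 0.967431
t=0.940000, y=0.967431: f=-0.065234 → y ← 0.967431 + 0.47·(-0.065234) = 0.936770
t=1.410000, y=0.936770: f=-0.034445 → y ← 0.936770 + 0.47·(-0.034445) = 0.920581
t=1.880000, y=0.920581: f=-0.018947 → y ← 0.920581 + 0.47·(-0.018947) = 0.911676
y(2.35) ≈ 0.9117

0.9117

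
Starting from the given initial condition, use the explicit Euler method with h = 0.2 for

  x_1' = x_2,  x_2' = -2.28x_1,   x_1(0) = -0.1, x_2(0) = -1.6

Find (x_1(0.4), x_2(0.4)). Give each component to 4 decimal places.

Euler on (x_1,x_2): x_1_{n+1} = x_1_n + h·x_1', x_2_{n+1} = x_2_n + h·x_2'.
0.000000: (-0.100000, -1.600000); f=(-1.600000, 0.228000) → (-0.420000, -1.554400)
0.200000: (-0.420000, -1.554400); f=(-1.554400, 0.957600) → (-0.730880, -1.362880)
(x_1(0.4), x_2(0.4)) ≈ (-0.7309, -1.3629)

-0.7309, -1.3629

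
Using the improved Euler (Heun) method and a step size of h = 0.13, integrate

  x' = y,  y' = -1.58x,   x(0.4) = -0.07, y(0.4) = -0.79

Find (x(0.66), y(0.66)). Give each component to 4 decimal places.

Heun on (x,y): k1 = f(t_n, state_n); k2 = f(t_n + h, state_n + h·k1); state_{n+1} = state_n + (h/2)·(k1 + k2).
0.400000: (-0.070000, -0.790000)
  k1 = (-0.790000, 0.110600)
  predictor → (-0.172700, -0.775622)
  k2 = (-0.775622, 0.272866)
  → (-0.171765, -0.765075)
0.530000: (-0.171765, -0.765075)
  k1 = (-0.765075, 0.271389)
  predictor → (-0.271225, -0.729794)
  k2 = (-0.729794, 0.428536)
  → (-0.268932, -0.719580)
(x(0.66), y(0.66)) ≈ (-0.2689, -0.7196)

-0.2689, -0.7196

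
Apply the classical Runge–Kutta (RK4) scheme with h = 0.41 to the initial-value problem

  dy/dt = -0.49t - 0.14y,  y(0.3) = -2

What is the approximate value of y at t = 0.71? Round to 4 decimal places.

-1.9874

RK4: k1 = f(t_n, y_n); k2 = f(t_n + h/2, y_n + (h/2)·k1); k3 = f(t_n + h/2, y_n + (h/2)·k2); k4 = f(t_n + h, y_n + h·k3); y_{n+1} = y_n + (h/6)·(k1 + 2k2 + 2k3 + k4).
t=0.300000, y=-2.000000:
  k1 = f(0.300000, -2.000000) = 0.133000
  k2 = f(0.505000, -1.972735) = 0.028733
  k3 = f(0.505000, -1.994110) = 0.031725
  k4 = f(0.710000, -1.986993) = -0.069721
  y ← -2.000000 + (0.41/6)·(k1 + 2k2 + 2k3 + k4) = -1.987413
y(0.71) ≈ -1.9874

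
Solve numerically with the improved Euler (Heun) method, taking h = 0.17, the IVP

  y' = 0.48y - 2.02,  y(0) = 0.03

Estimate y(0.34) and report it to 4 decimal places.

Heun: k1 = f(x_n, y_n); k2 = f(x_n + h, y_n + h·k1); y_{n+1} = y_n + (h/2)·(k1 + k2).
x=0.000000, y=0.030000:
  k1 = f(0.000000, 0.030000) = -2.005600
  k2 = f(0.170000, -0.310952) = -2.169257
  y ← 0.030000 + (0.17/2)·(-2.005600 + (-2.169257)) = -0.324863
x=0.170000, y=-0.324863:
  k1 = f(0.170000, -0.324863) = -2.175934
  k2 = f(0.340000, -0.694772) = -2.353490
  y ← -0.324863 + (0.17/2)·(-2.175934 + (-2.353490)) = -0.709864
y(0.34) ≈ -0.7099

-0.7099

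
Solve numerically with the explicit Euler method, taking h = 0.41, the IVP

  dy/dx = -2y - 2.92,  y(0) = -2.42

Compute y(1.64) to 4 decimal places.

Euler: y_{n+1} = y_n + h·f(x_n, y_n).
x=0.000000, y=-2.420000: f=1.920000 → y ← -2.420000 + 0.41·1.920000 = -1.632800
x=0.410000, y=-1.632800: f=0.345600 → y ← -1.632800 + 0.41·0.345600 = -1.491104
x=0.820000, y=-1.491104: f=0.062208 → y ← -1.491104 + 0.41·0.062208 = -1.465599
x=1.230000, y=-1.465599: f=0.011197 → y ← -1.465599 + 0.41·0.011197 = -1.461008
y(1.64) ≈ -1.4610

-1.4610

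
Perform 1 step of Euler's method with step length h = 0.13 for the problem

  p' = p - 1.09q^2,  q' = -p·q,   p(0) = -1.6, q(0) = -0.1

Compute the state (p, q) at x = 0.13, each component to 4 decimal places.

-1.8094, -0.1208

Euler on (p,q): p_{n+1} = p_n + h·p', q_{n+1} = q_n + h·q'.
0.000000: (-1.600000, -0.100000); f=(-1.610900, -0.160000) → (-1.809417, -0.120800)
(p(0.13), q(0.13)) ≈ (-1.8094, -0.1208)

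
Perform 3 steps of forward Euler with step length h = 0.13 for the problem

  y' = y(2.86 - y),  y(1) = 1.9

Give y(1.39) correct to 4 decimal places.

2.4966

Euler: y_{n+1} = y_n + h·f(s_n, y_n).
s=1.000000, y=1.900000: f=1.824000 → y ← 1.900000 + 0.13·1.824000 = 2.137120
s=1.130000, y=2.137120: f=1.544881 → y ← 2.137120 + 0.13·1.544881 = 2.337955
s=1.260000, y=2.337955: f=1.220518 → y ← 2.337955 + 0.13·1.220518 = 2.496622
y(1.39) ≈ 2.4966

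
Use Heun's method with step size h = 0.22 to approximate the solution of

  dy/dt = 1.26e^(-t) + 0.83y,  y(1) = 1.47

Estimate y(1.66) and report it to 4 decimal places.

Heun: k1 = f(t_n, y_n); k2 = f(t_n + h, y_n + h·k1); y_{n+1} = y_n + (h/2)·(k1 + k2).
t=1.000000, y=1.470000:
  k1 = f(1.000000, 1.470000) = 1.683628
  k2 = f(1.220000, 1.840398) = 1.899521
  y ← 1.470000 + (0.22/2)·(1.683628 + 1.899521) = 1.864146
t=1.220000, y=1.864146:
  k1 = f(1.220000, 1.864146) = 1.919231
  k2 = f(1.440000, 2.286377) = 2.196222
  y ← 1.864146 + (0.22/2)·(1.919231 + 2.196222) = 2.316846
t=1.440000, y=2.316846:
  k1 = f(1.440000, 2.316846) = 2.221511
  k2 = f(1.660000, 2.805579) = 2.568205
  y ← 2.316846 + (0.22/2)·(2.221511 + 2.568205) = 2.843715
y(1.66) ≈ 2.8437

2.8437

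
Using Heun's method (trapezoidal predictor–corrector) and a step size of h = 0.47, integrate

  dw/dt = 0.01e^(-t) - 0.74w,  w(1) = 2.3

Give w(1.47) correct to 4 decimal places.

Heun: k1 = f(t_n, w_n); k2 = f(t_n + h, w_n + h·k1); w_{n+1} = w_n + (h/2)·(k1 + k2).
t=1.000000, w=2.300000:
  k1 = f(1.000000, 2.300000) = -1.698321
  k2 = f(1.470000, 1.501789) = -1.109025
  w ← 2.300000 + (0.47/2)·(-1.698321 + (-1.109025)) = 1.640274
w(1.47) ≈ 1.6403

1.6403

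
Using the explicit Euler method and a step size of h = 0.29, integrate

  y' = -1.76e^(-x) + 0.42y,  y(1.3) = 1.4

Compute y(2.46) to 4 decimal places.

Euler: y_{n+1} = y_n + h·f(x_n, y_n).
x=1.300000, y=1.400000: f=0.108344 → y ← 1.400000 + 0.29·0.108344 = 1.431420
x=1.590000, y=1.431420: f=0.242287 → y ← 1.431420 + 0.29·0.242287 = 1.501683
x=1.880000, y=1.501683: f=0.362148 → y ← 1.501683 + 0.29·0.362148 = 1.606706
x=2.170000, y=1.606706: f=0.473864 → y ← 1.606706 + 0.29·0.473864 = 1.744127
y(2.46) ≈ 1.7441

1.7441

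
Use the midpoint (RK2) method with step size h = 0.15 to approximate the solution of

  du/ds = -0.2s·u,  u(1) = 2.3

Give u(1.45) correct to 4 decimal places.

2.0597

Midpoint: k1 = f(s_n, u_n); k2 = f(s_n + h/2, u_n + (h/2)·k1); u_{n+1} = u_n + h·k2.
s=1.000000, u=2.300000:
  k1 = f(1.000000, 2.300000) = -0.460000
  k2 = f(1.075000, 2.265500) = -0.487082
  u ← 2.300000 + 0.15·(-0.487082) = 2.226938
s=1.150000, u=2.226938:
  k1 = f(1.150000, 2.226938) = -0.512196
  k2 = f(1.225000, 2.188523) = -0.536188
  u ← 2.226938 + 0.15·(-0.536188) = 2.146509
s=1.300000, u=2.146509:
  k1 = f(1.300000, 2.146509) = -0.558092
  k2 = f(1.375000, 2.104652) = -0.578779
  u ← 2.146509 + 0.15·(-0.578779) = 2.059692
u(1.45) ≈ 2.0597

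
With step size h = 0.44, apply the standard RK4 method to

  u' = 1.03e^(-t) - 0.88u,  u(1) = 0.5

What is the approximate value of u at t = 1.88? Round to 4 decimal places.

0.3763

RK4: k1 = f(t_n, u_n); k2 = f(t_n + h/2, u_n + (h/2)·k1); k3 = f(t_n + h/2, u_n + (h/2)·k2); k4 = f(t_n + h, u_n + h·k3); u_{n+1} = u_n + (h/6)·(k1 + 2k2 + 2k3 + k4).
t=1.000000, u=0.500000:
  k1 = f(1.000000, 0.500000) = -0.061084
  k2 = f(1.220000, 0.486561) = -0.124087
  k3 = f(1.220000, 0.472701) = -0.111890
  k4 = f(1.440000, 0.450769) = -0.152641
  u ← 0.500000 + (0.44/6)·(k1 + 2k2 + 2k3 + k4) = 0.449717
t=1.440000, u=0.449717:
  k1 = f(1.440000, 0.449717) = -0.151715
  k2 = f(1.660000, 0.416340) = -0.170536
  k3 = f(1.660000, 0.412199) = -0.166892
  k4 = f(1.880000, 0.376284) = -0.173962
  u ← 0.449717 + (0.44/6)·(k1 + 2k2 + 2k3 + k4) = 0.376344
u(1.88) ≈ 0.3763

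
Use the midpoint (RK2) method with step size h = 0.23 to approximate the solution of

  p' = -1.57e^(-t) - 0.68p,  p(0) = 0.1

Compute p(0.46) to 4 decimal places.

-0.4114

Midpoint: k1 = f(t_n, p_n); k2 = f(t_n + h/2, p_n + (h/2)·k1); p_{n+1} = p_n + h·k2.
t=0.000000, p=0.100000:
  k1 = f(0.000000, 0.100000) = -1.638000
  k2 = f(0.115000, -0.088370) = -1.339353
  p ← 0.100000 + 0.23·(-1.339353) = -0.208051
t=0.230000, p=-0.208051:
  k1 = f(0.230000, -0.208051) = -1.105943
  k2 = f(0.345000, -0.335235) = -0.883946
  p ← -0.208051 + 0.23·(-0.883946) = -0.411359
p(0.46) ≈ -0.4114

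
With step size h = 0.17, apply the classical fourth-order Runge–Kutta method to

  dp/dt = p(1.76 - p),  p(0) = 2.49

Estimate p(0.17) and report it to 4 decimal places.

2.2489

RK4: k1 = f(t_n, p_n); k2 = f(t_n + h/2, p_n + (h/2)·k1); k3 = f(t_n + h/2, p_n + (h/2)·k2); k4 = f(t_n + h, p_n + h·k3); p_{n+1} = p_n + (h/6)·(k1 + 2k2 + 2k3 + k4).
t=0.000000, p=2.490000:
  k1 = f(0.000000, 2.490000) = -1.817700
  k2 = f(0.085000, 2.335495) = -1.344067
  k3 = f(0.085000, 2.375754) = -1.462881
  k4 = f(0.170000, 2.241310) = -1.078766
  p ← 2.490000 + (0.17/6)·(k1 + 2k2 + 2k3 + k4) = 2.248873
p(0.17) ≈ 2.2489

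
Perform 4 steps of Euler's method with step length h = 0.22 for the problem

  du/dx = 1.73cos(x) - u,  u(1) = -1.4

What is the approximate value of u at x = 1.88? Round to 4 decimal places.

Euler: u_{n+1} = u_n + h·f(x_n, u_n).
x=1.000000, u=-1.400000: f=2.334723 → u ← -1.400000 + 0.22·2.334723 = -0.886361
x=1.220000, u=-0.886361: f=1.480868 → u ← -0.886361 + 0.22·1.480868 = -0.560570
x=1.440000, u=-0.560570: f=0.786203 → u ← -0.560570 + 0.22·0.786203 = -0.387605
x=1.660000, u=-0.387605: f=0.233488 → u ← -0.387605 + 0.22·0.233488 = -0.336238
u(1.88) ≈ -0.3362

-0.3362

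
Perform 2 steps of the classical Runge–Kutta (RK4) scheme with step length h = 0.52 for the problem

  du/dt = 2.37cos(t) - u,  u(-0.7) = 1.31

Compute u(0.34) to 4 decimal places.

RK4: k1 = f(t_n, u_n); k2 = f(t_n + h/2, u_n + (h/2)·k1); k3 = f(t_n + h/2, u_n + (h/2)·k2); k4 = f(t_n + h, u_n + h·k3); u_{n+1} = u_n + (h/6)·(k1 + 2k2 + 2k3 + k4).
t=-0.700000, u=1.310000:
  k1 = f(-0.700000, 1.310000) = 0.502676
  k2 = f(-0.440000, 1.440696) = 0.703566
  k3 = f(-0.440000, 1.492927) = 0.651334
  k4 = f(-0.180000, 1.648694) = 0.683016
  u ← 1.310000 + (0.52/6)·(k1 + 2k2 + 2k3 + k4) = 1.647609
t=-0.180000, u=1.647609:
  k1 = f(-0.180000, 1.647609) = 0.684100
  k2 = f(0.080000, 1.825475) = 0.536945
  k3 = f(0.080000, 1.787215) = 0.575205
  k4 = f(0.340000, 1.946716) = 0.287613
  u ← 1.647609 + (0.52/6)·(k1 + 2k2 + 2k3 + k4) = 1.924597
u(0.34) ≈ 1.9246

1.9246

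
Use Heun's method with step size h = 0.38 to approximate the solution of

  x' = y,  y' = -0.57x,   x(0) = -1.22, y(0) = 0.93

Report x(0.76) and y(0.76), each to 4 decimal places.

Heun on (x,y): k1 = f(s_n, state_n); k2 = f(s_n + h, state_n + h·k1); state_{n+1} = state_n + (h/2)·(k1 + k2).
0.000000: (-1.220000, 0.930000)
  k1 = (0.930000, 0.695400)
  predictor → (-0.866600, 1.194252)
  k2 = (1.194252, 0.493962)
  → (-0.816392, 1.155979)
0.380000: (-0.816392, 1.155979)
  k1 = (1.155979, 0.465344)
  predictor → (-0.377120, 1.332809)
  k2 = (1.332809, 0.214959)
  → (-0.343522, 1.285236)
(x(0.76), y(0.76)) ≈ (-0.3435, 1.2852)

-0.3435, 1.2852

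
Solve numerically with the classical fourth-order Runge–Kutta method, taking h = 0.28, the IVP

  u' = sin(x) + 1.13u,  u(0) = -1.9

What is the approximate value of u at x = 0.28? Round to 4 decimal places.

-2.5637

RK4: k1 = f(x_n, u_n); k2 = f(x_n + h/2, u_n + (h/2)·k1); k3 = f(x_n + h/2, u_n + (h/2)·k2); k4 = f(x_n + h, u_n + h·k3); u_{n+1} = u_n + (h/6)·(k1 + 2k2 + 2k3 + k4).
x=0.000000, u=-1.900000:
  k1 = f(0.000000, -1.900000) = -2.147000
  k2 = f(0.140000, -2.200580) = -2.347112
  k3 = f(0.140000, -2.228596) = -2.378770
  k4 = f(0.280000, -2.566056) = -2.623287
  u ← -1.900000 + (0.28/6)·(k1 + 2k2 + 2k3 + k4) = -2.563696
u(0.28) ≈ -2.5637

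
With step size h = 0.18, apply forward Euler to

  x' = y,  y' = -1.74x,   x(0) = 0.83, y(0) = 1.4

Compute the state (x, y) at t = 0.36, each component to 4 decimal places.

1.2872, 0.8012

Euler on (x,y): x_{n+1} = x_n + h·x', y_{n+1} = y_n + h·y'.
0.000000: (0.830000, 1.400000); f=(1.400000, -1.444200) → (1.082000, 1.140044)
0.180000: (1.082000, 1.140044); f=(1.140044, -1.882680) → (1.287208, 0.801162)
(x(0.36), y(0.36)) ≈ (1.2872, 0.8012)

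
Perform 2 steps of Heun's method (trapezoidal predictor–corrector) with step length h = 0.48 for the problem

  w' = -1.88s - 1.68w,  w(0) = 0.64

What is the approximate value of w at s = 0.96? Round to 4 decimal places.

Heun: k1 = f(s_n, w_n); k2 = f(s_n + h, w_n + h·k1); w_{n+1} = w_n + (h/2)·(k1 + k2).
s=0.000000, w=0.640000:
  k1 = f(0.000000, 0.640000) = -1.075200
  k2 = f(0.480000, 0.123904) = -1.110559
  w ← 0.640000 + (0.48/2)·(-1.075200 + (-1.110559)) = 0.115418
s=0.480000, w=0.115418:
  k1 = f(0.480000, 0.115418) = -1.096302
  k2 = f(0.960000, -0.410807) = -1.114644
  w ← 0.115418 + (0.48/2)·(-1.096302 + (-1.114644)) = -0.415209
w(0.96) ≈ -0.4152

-0.4152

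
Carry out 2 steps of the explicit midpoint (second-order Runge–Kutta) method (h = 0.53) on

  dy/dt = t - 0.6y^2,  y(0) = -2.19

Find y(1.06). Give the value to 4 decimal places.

-26.7213

Midpoint: k1 = f(t_n, y_n); k2 = f(t_n + h/2, y_n + (h/2)·k1); y_{n+1} = y_n + h·k2.
t=0.000000, y=-2.190000:
  k1 = f(0.000000, -2.190000) = -2.877660
  k2 = f(0.265000, -2.952580) = -4.965637
  y ← -2.190000 + 0.53·(-4.965637) = -4.821788
t=0.530000, y=-4.821788:
  k1 = f(0.530000, -4.821788) = -13.419781
  k2 = f(0.795000, -8.378029) = -41.319827
  y ← -4.821788 + 0.53·(-41.319827) = -26.721296
y(1.06) ≈ -26.7213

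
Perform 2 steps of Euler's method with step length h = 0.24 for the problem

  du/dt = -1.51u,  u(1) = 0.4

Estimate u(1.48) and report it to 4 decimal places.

0.1626

Euler: u_{n+1} = u_n + h·f(t_n, u_n).
t=1.000000, u=0.400000: f=-0.604000 → u ← 0.400000 + 0.24·(-0.604000) = 0.255040
t=1.240000, u=0.255040: f=-0.385110 → u ← 0.255040 + 0.24·(-0.385110) = 0.162614
u(1.48) ≈ 0.1626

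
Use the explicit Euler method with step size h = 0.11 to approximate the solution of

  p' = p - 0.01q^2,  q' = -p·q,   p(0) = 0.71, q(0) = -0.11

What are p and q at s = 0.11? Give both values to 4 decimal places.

Euler on (p,q): p_{n+1} = p_n + h·p', q_{n+1} = q_n + h·q'.
0.000000: (0.710000, -0.110000); f=(0.709879, 0.078100) → (0.788087, -0.101409)
(p(0.11), q(0.11)) ≈ (0.7881, -0.1014)

0.7881, -0.1014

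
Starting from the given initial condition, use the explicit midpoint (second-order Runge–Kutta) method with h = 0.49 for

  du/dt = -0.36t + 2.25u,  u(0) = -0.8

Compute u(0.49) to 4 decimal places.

-2.2114

Midpoint: k1 = f(t_n, u_n); k2 = f(t_n + h/2, u_n + (h/2)·k1); u_{n+1} = u_n + h·k2.
t=0.000000, u=-0.800000:
  k1 = f(0.000000, -0.800000) = -1.800000
  k2 = f(0.245000, -1.241000) = -2.880450
  u ← -0.800000 + 0.49·(-2.880450) = -2.211421
u(0.49) ≈ -2.2114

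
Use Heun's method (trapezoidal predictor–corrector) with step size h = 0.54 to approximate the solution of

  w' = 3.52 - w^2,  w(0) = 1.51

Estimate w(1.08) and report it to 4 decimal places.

1.5149

Heun: k1 = f(t_n, w_n); k2 = f(t_n + h, w_n + h·k1); w_{n+1} = w_n + (h/2)·(k1 + k2).
t=0.000000, w=1.510000:
  k1 = f(0.000000, 1.510000) = 1.239900
  k2 = f(0.540000, 2.179546) = -1.230421
  w ← 1.510000 + (0.54/2)·(1.239900 + (-1.230421)) = 1.512559
t=0.540000, w=1.512559:
  k1 = f(0.540000, 1.512559) = 1.232164
  k2 = f(1.080000, 2.177928) = -1.223370
  w ← 1.512559 + (0.54/2)·(1.232164 + (-1.223370)) = 1.514934
w(1.08) ≈ 1.5149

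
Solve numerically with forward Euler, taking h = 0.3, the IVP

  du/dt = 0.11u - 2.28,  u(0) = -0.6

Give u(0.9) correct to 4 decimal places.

-2.7818

Euler: u_{n+1} = u_n + h·f(t_n, u_n).
t=0.000000, u=-0.600000: f=-2.346000 → u ← -0.600000 + 0.3·(-2.346000) = -1.303800
t=0.300000, u=-1.303800: f=-2.423418 → u ← -1.303800 + 0.3·(-2.423418) = -2.030825
t=0.600000, u=-2.030825: f=-2.503391 → u ← -2.030825 + 0.3·(-2.503391) = -2.781843
u(0.9) ≈ -2.7818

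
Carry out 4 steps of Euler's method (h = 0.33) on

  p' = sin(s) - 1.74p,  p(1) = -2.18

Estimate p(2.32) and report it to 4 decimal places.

Euler: p_{n+1} = p_n + h·f(s_n, p_n).
s=1.000000, p=-2.180000: f=4.634671 → p ← -2.180000 + 0.33·4.634671 = -0.650559
s=1.330000, p=-0.650559: f=2.103120 → p ← -0.650559 + 0.33·2.103120 = 0.043471
s=1.660000, p=0.043471: f=0.920384 → p ← 0.043471 + 0.33·0.920384 = 0.347198
s=1.990000, p=0.347198: f=0.309289 → p ← 0.347198 + 0.33·0.309289 = 0.449263
p(2.32) ≈ 0.4493

0.4493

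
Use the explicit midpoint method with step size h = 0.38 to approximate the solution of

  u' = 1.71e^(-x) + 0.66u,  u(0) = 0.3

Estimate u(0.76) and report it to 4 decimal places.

1.7100

Midpoint: k1 = f(x_n, u_n); k2 = f(x_n + h/2, u_n + (h/2)·k1); u_{n+1} = u_n + h·k2.
x=0.000000, u=0.300000:
  k1 = f(0.000000, 0.300000) = 1.908000
  k2 = f(0.190000, 0.662520) = 1.851363
  u ← 0.300000 + 0.38·1.851363 = 1.003518
x=0.380000, u=1.003518:
  k1 = f(0.380000, 1.003518) = 1.831725
  k2 = f(0.570000, 1.351546) = 1.859069
  u ← 1.003518 + 0.38·1.859069 = 1.709964
u(0.76) ≈ 1.7100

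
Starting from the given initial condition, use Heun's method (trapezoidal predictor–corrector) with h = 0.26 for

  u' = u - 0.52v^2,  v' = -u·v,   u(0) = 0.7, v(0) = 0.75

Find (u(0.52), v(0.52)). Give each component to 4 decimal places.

Heun on (u,v): k1 = f(s_n, state_n); k2 = f(s_n + h, state_n + h·k1); state_{n+1} = state_n + (h/2)·(k1 + k2).
0.000000: (0.700000, 0.750000)
  k1 = (0.407500, -0.525000)
  predictor → (0.805950, 0.613500)
  k2 = (0.610231, -0.494450)
  → (0.832305, 0.617471)
0.260000: (0.832305, 0.617471)
  k1 = (0.634044, -0.513925)
  predictor → (0.997157, 0.483851)
  k2 = (0.875418, -0.482475)
  → (1.028535, 0.487939)
(u(0.52), v(0.52)) ≈ (1.0285, 0.4879)

1.0285, 0.4879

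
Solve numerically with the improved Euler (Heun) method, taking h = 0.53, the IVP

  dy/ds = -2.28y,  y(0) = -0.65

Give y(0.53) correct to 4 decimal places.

Heun: k1 = f(s_n, y_n); k2 = f(s_n + h, y_n + h·k1); y_{n+1} = y_n + (h/2)·(k1 + k2).
s=0.000000, y=-0.650000:
  k1 = f(0.000000, -0.650000) = 1.482000
  k2 = f(0.530000, 0.135460) = -0.308849
  y ← -0.650000 + (0.53/2)·(1.482000 + (-0.308849)) = -0.339115
y(0.53) ≈ -0.3391

-0.3391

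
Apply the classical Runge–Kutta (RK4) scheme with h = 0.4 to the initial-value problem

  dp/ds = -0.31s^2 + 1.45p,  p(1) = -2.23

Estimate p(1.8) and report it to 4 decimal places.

-7.9521

RK4: k1 = f(s_n, p_n); k2 = f(s_n + h/2, p_n + (h/2)·k1); k3 = f(s_n + h/2, p_n + (h/2)·k2); k4 = f(s_n + h, p_n + h·k3); p_{n+1} = p_n + (h/6)·(k1 + 2k2 + 2k3 + k4).
s=1.000000, p=-2.230000:
  k1 = f(1.000000, -2.230000) = -3.543500
  k2 = f(1.200000, -2.938700) = -4.707515
  k3 = f(1.200000, -3.171503) = -5.045079
  k4 = f(1.400000, -4.248032) = -6.767246
  p ← -2.230000 + (0.4/6)·(k1 + 2k2 + 2k3 + k4) = -4.217729
s=1.400000, p=-4.217729:
  k1 = f(1.400000, -4.217729) = -6.723307
  k2 = f(1.600000, -5.562390) = -8.859066
  k3 = f(1.600000, -5.989542) = -9.478436
  k4 = f(1.800000, -8.009103) = -12.617600
  p ← -4.217729 + (0.4/6)·(k1 + 2k2 + 2k3 + k4) = -7.952123
p(1.8) ≈ -7.9521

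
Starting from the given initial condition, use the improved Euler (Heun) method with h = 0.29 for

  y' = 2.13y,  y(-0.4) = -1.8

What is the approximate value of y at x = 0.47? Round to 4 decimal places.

Heun: k1 = f(x_n, y_n); k2 = f(x_n + h, y_n + h·k1); y_{n+1} = y_n + (h/2)·(k1 + k2).
x=-0.400000, y=-1.800000:
  k1 = f(-0.400000, -1.800000) = -3.834000
  k2 = f(-0.110000, -2.911860) = -6.202262
  y ← -1.800000 + (0.29/2)·(-3.834000 + (-6.202262)) = -3.255258
x=-0.110000, y=-3.255258:
  k1 = f(-0.110000, -3.255258) = -6.933699
  k2 = f(0.180000, -5.266031) = -11.216646
  y ← -3.255258 + (0.29/2)·(-6.933699 + (-11.216646)) = -5.887058
x=0.180000, y=-5.887058:
  k1 = f(0.180000, -5.887058) = -12.539434
  k2 = f(0.470000, -9.523494) = -20.285042
  y ← -5.887058 + (0.29/2)·(-12.539434 + (-20.285042)) = -10.646607
y(0.47) ≈ -10.6466

-10.6466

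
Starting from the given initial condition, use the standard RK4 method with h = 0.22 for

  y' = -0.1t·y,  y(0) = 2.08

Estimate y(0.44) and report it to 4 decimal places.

2.0600

RK4: k1 = f(t_n, y_n); k2 = f(t_n + h/2, y_n + (h/2)·k1); k3 = f(t_n + h/2, y_n + (h/2)·k2); k4 = f(t_n + h, y_n + h·k3); y_{n+1} = y_n + (h/6)·(k1 + 2k2 + 2k3 + k4).
t=0.000000, y=2.080000:
  k1 = f(0.000000, 2.080000) = 0.000000
  k2 = f(0.110000, 2.080000) = -0.022880
  k3 = f(0.110000, 2.077483) = -0.022852
  k4 = f(0.220000, 2.074972) = -0.045649
  y ← 2.080000 + (0.22/6)·(k1 + 2k2 + 2k3 + k4) = 2.074972
t=0.220000, y=2.074972:
  k1 = f(0.220000, 2.074972) = -0.045649
  k2 = f(0.330000, 2.069951) = -0.068308
  k3 = f(0.330000, 2.067459) = -0.068226
  k4 = f(0.440000, 2.059963) = -0.090638
  y ← 2.074972 + (0.22/6)·(k1 + 2k2 + 2k3 + k4) = 2.059963
y(0.44) ≈ 2.0600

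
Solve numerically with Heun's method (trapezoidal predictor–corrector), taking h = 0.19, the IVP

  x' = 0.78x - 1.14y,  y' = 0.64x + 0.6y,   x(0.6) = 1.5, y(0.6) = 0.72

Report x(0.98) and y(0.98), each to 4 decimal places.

1.5220, 1.3235

Heun on (x,y): k1 = f(t_n, state_n); k2 = f(t_n + h, state_n + h·k1); state_{n+1} = state_n + (h/2)·(k1 + k2).
0.600000: (1.500000, 0.720000)
  k1 = (0.349200, 1.392000)
  predictor → (1.566348, 0.984480)
  k2 = (0.099444, 1.593151)
  → (1.542621, 1.003589)
0.790000: (1.542621, 1.003589)
  k1 = (0.059153, 1.589431)
  predictor → (1.553860, 1.305581)
  k2 = (-0.276352, 1.777819)
  → (1.521987, 1.323478)
(x(0.98), y(0.98)) ≈ (1.5220, 1.3235)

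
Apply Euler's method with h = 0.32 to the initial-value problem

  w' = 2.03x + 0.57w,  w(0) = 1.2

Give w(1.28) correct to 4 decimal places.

Euler: w_{n+1} = w_n + h·f(x_n, w_n).
x=0.000000, w=1.200000: f=0.684000 → w ← 1.200000 + 0.32·0.684000 = 1.418880
x=0.320000, w=1.418880: f=1.458362 → w ← 1.418880 + 0.32·1.458362 = 1.885556
x=0.640000, w=1.885556: f=2.373967 → w ← 1.885556 + 0.32·2.373967 = 2.645225
x=0.960000, w=2.645225: f=3.456578 → w ← 2.645225 + 0.32·3.456578 = 3.751330
w(1.28) ≈ 3.7513

3.7513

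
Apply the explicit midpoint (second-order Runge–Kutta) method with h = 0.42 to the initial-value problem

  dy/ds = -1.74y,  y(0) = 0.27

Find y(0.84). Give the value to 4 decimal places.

0.0776

Midpoint: k1 = f(s_n, y_n); k2 = f(s_n + h/2, y_n + (h/2)·k1); y_{n+1} = y_n + h·k2.
s=0.000000, y=0.270000:
  k1 = f(0.000000, 0.270000) = -0.469800
  k2 = f(0.210000, 0.171342) = -0.298135
  y ← 0.270000 + 0.42·(-0.298135) = 0.144783
s=0.420000, y=0.144783:
  k1 = f(0.420000, 0.144783) = -0.251923
  k2 = f(0.630000, 0.091879) = -0.159870
  y ← 0.144783 + 0.42·(-0.159870) = 0.077638
y(0.84) ≈ 0.0776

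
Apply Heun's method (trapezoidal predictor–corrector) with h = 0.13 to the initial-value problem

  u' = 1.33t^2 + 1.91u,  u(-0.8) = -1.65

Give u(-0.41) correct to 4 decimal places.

-3.1365

Heun: k1 = f(t_n, u_n); k2 = f(t_n + h, u_n + h·k1); u_{n+1} = u_n + (h/2)·(k1 + k2).
t=-0.800000, u=-1.650000:
  k1 = f(-0.800000, -1.650000) = -2.300300
  k2 = f(-0.670000, -1.949039) = -3.125627
  u ← -1.650000 + (0.13/2)·(-2.300300 + (-3.125627)) = -2.002685
t=-0.670000, u=-2.002685:
  k1 = f(-0.670000, -2.002685) = -3.228092
  k2 = f(-0.540000, -2.422337) = -4.238836
  u ← -2.002685 + (0.13/2)·(-3.228092 + (-4.238836)) = -2.488036
t=-0.540000, u=-2.488036:
  k1 = f(-0.540000, -2.488036) = -4.364320
  k2 = f(-0.410000, -3.055397) = -5.612236
  u ← -2.488036 + (0.13/2)·(-4.364320 + (-5.612236)) = -3.136512
u(-0.41) ≈ -3.1365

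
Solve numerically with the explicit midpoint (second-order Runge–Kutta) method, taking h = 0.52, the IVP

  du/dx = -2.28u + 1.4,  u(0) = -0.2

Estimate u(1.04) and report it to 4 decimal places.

Midpoint: k1 = f(x_n, u_n); k2 = f(x_n + h/2, u_n + (h/2)·k1); u_{n+1} = u_n + h·k2.
x=0.000000, u=-0.200000:
  k1 = f(0.000000, -0.200000) = 1.856000
  k2 = f(0.260000, 0.282560) = 0.755763
  u ← -0.200000 + 0.52·0.755763 = 0.192997
x=0.520000, u=0.192997:
  k1 = f(0.520000, 0.192997) = 0.959967
  k2 = f(0.780000, 0.442588) = 0.390899
  u ← 0.192997 + 0.52·0.390899 = 0.396264
u(1.04) ≈ 0.3963

0.3963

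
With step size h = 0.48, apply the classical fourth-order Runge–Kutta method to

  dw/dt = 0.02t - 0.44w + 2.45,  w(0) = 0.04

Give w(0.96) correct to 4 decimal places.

RK4: k1 = f(t_n, w_n); k2 = f(t_n + h/2, w_n + (h/2)·k1); k3 = f(t_n + h/2, w_n + (h/2)·k2); k4 = f(t_n + h, w_n + h·k3); w_{n+1} = w_n + (h/6)·(k1 + 2k2 + 2k3 + k4).
t=0.000000, w=0.040000:
  k1 = f(0.000000, 0.040000) = 2.432400
  k2 = f(0.240000, 0.623776) = 2.180339
  k3 = f(0.240000, 0.563281) = 2.206956
  k4 = f(0.480000, 1.099339) = 1.975891
  w ← 0.040000 + (0.48/6)·(k1 + 2k2 + 2k3 + k4) = 1.094630
t=0.480000, w=1.094630:
  k1 = f(0.480000, 1.094630) = 1.977963
  k2 = f(0.720000, 1.569341) = 1.773890
  k3 = f(0.720000, 1.520364) = 1.795440
  k4 = f(0.960000, 1.956442) = 1.608366
  w ← 1.094630 + (0.48/6)·(k1 + 2k2 + 2k3 + k4) = 1.952629
w(0.96) ≈ 1.9526

1.9526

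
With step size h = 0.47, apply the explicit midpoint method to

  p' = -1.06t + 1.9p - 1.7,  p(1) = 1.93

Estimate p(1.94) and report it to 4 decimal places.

Midpoint: k1 = f(t_n, p_n); k2 = f(t_n + h/2, p_n + (h/2)·k1); p_{n+1} = p_n + h·k2.
t=1.000000, p=1.930000:
  k1 = f(1.000000, 1.930000) = 0.907000
  k2 = f(1.235000, 2.143145) = 1.062875
  p ← 1.930000 + 0.47·1.062875 = 2.429551
t=1.470000, p=2.429551:
  k1 = f(1.470000, 2.429551) = 1.357948
  k2 = f(1.705000, 2.748669) = 1.715172
  p ← 2.429551 + 0.47·1.715172 = 3.235682
p(1.94) ≈ 3.2357

3.2357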